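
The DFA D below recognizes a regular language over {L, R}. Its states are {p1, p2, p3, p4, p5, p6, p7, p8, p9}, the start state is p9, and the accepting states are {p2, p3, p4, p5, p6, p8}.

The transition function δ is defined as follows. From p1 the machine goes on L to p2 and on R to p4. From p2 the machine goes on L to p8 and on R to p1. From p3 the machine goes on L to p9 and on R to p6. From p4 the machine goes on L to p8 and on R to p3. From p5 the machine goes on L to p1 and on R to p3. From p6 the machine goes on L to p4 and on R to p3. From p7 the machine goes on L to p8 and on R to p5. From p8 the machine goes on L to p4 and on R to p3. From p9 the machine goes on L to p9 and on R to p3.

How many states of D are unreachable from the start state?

Starting at p9 and following transitions, the reachable set is {p3, p4, p6, p8, p9}. That leaves p1, p2, p5, p7 unreachable — 4 in total.

4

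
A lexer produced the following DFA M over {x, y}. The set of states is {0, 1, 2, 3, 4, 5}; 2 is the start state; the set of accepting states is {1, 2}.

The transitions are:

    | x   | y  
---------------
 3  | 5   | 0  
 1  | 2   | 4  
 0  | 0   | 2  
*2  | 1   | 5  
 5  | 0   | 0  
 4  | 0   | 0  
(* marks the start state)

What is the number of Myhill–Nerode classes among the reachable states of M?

3

Reachable states from the start: {0,1,2,4,5}. Unreachable: {3} — drop them.
P0 = {1,2} | {0,4,5}.
Split {0,4,5} by δ(·,y) → {4,5} and {0}.
The partition is now stable with 3 blocks: {1,2} | {4,5} | {0}.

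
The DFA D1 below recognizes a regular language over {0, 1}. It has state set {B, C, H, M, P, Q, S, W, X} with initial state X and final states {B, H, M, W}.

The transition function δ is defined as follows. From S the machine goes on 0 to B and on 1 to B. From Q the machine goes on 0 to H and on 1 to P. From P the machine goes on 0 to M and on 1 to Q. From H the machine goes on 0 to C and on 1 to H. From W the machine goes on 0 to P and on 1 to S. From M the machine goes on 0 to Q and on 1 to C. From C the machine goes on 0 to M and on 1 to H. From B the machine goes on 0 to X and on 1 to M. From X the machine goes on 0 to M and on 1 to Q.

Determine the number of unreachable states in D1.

BFS from X reaches {C, H, M, P, Q, X}; the 3 state(s) B, S, W are never visited.

3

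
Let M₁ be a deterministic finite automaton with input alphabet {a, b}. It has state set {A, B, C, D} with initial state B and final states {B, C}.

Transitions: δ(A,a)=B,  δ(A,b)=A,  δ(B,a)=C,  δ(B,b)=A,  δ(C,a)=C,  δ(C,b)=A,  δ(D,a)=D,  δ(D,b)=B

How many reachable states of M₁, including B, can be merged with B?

Reachable states from the start: {A,B,C}. Unreachable: {D} — drop them.
Initial partition by acceptance: {B,C} | {A}.
No further refinement is possible. Final partition (2 blocks): {B,C} | {A}.
State B belongs to the block {B,C}, which has 2 states.

2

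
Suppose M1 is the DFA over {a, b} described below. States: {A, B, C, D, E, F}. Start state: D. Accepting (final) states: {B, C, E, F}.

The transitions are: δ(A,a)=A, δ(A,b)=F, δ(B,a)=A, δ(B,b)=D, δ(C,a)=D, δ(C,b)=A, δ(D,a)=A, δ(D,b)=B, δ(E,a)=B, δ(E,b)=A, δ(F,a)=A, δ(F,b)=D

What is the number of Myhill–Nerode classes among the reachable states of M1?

First remove the unreachable states {C,E}; 4 states remain.
P0 = {B,F} | {A,D}.
Stable partition: {B,F} | {A,D} — 2 equivalence classes.

2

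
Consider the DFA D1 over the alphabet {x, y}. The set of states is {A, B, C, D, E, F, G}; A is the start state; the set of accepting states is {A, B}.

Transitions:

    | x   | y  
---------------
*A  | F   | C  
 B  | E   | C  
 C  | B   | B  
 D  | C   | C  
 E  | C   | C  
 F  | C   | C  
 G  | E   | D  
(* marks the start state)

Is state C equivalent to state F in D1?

No

States {D,G} cannot be reached from the start state, so discard them.
Initial partition by acceptance: {A,B} | {C,E,F}.
Split {C,E,F} by δ(·,x) → {E,F} and {C}.
The partition is now stable with 3 blocks: {A,B} | {E,F} | {C}.
C and F end up in different blocks, so they are distinguishable. For instance, the string 'x' is accepted from only C.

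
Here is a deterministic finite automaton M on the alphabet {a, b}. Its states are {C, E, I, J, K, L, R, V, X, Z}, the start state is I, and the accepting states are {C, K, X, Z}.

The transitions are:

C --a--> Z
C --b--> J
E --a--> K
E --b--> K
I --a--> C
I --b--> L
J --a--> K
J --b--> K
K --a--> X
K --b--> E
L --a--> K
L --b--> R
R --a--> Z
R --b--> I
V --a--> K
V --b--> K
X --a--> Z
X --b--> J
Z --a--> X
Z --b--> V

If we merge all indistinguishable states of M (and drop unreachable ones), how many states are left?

Every state is reachable, so we keep all 10.
Start with accepting vs non-accepting: {C,K,X,Z} | {E,I,J,L,R,V}.
Split {E,I,J,L,R,V} by δ(·,b) → {I,L,R} and {E,J,V}.
Stable partition: {C,K,X,Z} | {I,L,R} | {E,J,V} — 3 equivalence classes.

3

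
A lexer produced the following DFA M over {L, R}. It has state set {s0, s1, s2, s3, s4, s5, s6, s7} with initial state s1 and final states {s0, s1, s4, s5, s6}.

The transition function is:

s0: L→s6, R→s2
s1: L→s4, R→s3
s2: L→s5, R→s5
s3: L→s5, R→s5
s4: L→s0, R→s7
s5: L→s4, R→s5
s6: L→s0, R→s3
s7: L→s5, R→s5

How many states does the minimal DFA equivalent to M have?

Start with accepting vs non-accepting: {s0,s1,s4,s5,s6} | {s2,s3,s7}.
Split {s0,s1,s4,s5,s6} by δ(·,R) → {s0,s1,s4,s6} and {s5}.
The partition is now stable with 3 blocks: {s0,s1,s4,s6} | {s2,s3,s7} | {s5}.

3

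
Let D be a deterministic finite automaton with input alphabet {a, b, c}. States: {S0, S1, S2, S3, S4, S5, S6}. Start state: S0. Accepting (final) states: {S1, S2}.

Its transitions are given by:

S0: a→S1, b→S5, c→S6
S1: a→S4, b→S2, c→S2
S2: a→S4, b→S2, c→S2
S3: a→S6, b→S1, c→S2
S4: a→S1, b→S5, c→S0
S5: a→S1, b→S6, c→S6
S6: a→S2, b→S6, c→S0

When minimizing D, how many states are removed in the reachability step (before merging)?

1

Starting at S0 and following transitions, the reachable set is {S0, S1, S2, S4, S5, S6}. That leaves S3 unreachable — 1 in total.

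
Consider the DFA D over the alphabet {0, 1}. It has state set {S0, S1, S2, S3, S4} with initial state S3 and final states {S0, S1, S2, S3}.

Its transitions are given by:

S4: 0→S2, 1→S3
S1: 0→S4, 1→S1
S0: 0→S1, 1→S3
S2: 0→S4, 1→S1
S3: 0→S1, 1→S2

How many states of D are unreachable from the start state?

No path from S3 leads to S0; the other 4 states are all reachable.

1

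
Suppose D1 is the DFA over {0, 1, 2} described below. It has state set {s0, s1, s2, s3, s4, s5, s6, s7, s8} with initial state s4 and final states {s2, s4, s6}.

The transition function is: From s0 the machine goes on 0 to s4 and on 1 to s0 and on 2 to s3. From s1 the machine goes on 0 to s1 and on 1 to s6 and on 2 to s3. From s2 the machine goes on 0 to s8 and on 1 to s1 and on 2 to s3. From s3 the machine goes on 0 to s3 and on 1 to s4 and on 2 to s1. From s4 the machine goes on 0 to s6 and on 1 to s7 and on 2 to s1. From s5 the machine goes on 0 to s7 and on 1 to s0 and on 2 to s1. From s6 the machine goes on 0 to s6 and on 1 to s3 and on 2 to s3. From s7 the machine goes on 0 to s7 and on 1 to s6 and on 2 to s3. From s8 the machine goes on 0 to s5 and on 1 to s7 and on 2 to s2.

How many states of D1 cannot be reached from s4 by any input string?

4

No path from s4 leads to s0, s2, s5, s8; the other 5 states are all reachable.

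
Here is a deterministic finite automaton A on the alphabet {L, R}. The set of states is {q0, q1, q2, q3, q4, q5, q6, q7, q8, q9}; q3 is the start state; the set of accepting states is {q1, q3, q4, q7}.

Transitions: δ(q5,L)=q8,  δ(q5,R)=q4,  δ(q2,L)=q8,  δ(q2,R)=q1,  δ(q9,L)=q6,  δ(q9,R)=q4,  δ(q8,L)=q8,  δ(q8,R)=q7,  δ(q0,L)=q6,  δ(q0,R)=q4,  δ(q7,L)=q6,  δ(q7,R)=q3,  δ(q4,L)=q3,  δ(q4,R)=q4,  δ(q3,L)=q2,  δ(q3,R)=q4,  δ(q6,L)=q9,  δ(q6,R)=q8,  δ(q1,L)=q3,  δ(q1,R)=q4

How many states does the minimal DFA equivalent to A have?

7

States {q0,q5} cannot be reached from the start state, so discard them.
P0 = {q1,q3,q4,q7} | {q2,q6,q8,q9}.
Split {q1,q3,q4,q7} by δ(·,L) → {q1,q4} and {q3,q7}.
Refine {q2,q6,q8,q9} on symbol R: members go to different blocks, giving {q2,q9} and {q6} and {q8}.
On input L, block {q2,q9} splits into {q2} and {q9}.
On input L, block {q3,q7} splits into {q3} and {q7}.
The partition is now stable with 7 blocks: {q1,q4} | {q2} | {q3} | {q6} | {q8} | {q9} | {q7}.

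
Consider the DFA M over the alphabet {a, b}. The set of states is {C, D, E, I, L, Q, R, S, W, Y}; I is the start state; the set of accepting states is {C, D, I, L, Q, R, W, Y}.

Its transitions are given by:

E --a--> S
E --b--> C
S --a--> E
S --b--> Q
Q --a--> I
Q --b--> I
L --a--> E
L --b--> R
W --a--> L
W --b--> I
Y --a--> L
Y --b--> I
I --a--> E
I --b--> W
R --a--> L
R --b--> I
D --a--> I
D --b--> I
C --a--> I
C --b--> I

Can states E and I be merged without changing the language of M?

States {D,Y} cannot be reached from the start state, so discard them.
P0 = {C,I,L,Q,R,W} | {E,S}.
Refine {C,I,L,Q,R,W} on symbol a: members go to different blocks, giving {C,Q,R,W} and {I,L}.
No further refinement is possible. Final partition (3 blocks): {C,Q,R,W} | {E,S} | {I,L}.
E and I end up in different blocks, so they are distinguishable. For instance, the string 'ε' is accepted from only I.

No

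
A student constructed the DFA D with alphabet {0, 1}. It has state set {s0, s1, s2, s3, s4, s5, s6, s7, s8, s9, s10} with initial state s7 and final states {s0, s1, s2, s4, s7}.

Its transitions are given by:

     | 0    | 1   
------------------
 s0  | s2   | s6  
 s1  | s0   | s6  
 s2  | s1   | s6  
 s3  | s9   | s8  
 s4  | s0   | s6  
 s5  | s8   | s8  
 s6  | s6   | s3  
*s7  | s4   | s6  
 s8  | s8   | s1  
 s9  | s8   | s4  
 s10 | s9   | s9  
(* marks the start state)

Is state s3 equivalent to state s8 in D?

Reachable states from the start: {s0,s1,s2,s3,s4,s6,s7,s8,s9}. Unreachable: {s5,s10} — drop them.
Start with accepting vs non-accepting: {s0,s1,s2,s4,s7} | {s3,s6,s8,s9}.
Refine {s3,s6,s8,s9} on symbol 1: members go to different blocks, giving {s3,s6} and {s8,s9}.
On input 0, block {s3,s6} splits into {s3} and {s6}.
The partition is now stable with 4 blocks: {s0,s1,s2,s4,s7} | {s3} | {s8,s9} | {s6}.
s3 and s8 end up in different blocks, so they are distinguishable. For instance, the string '1' is accepted from only s8.

No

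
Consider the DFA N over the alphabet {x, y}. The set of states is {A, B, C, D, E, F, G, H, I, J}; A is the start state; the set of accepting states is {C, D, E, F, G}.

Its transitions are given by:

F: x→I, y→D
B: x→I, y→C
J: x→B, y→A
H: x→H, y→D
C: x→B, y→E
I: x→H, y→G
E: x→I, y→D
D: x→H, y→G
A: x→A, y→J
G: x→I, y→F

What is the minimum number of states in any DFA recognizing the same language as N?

Every state is reachable, so we keep all 10.
Start with accepting vs non-accepting: {C,D,E,F,G} | {A,B,H,I,J}.
Split {A,B,H,I,J} by δ(·,y) → {B,H,I} and {A,J}.
Refine {A,J} on symbol x: members go to different blocks, giving {A} and {J}.
No further refinement is possible. Final partition (4 blocks): {C,D,E,F,G} | {B,H,I} | {A} | {J}.

4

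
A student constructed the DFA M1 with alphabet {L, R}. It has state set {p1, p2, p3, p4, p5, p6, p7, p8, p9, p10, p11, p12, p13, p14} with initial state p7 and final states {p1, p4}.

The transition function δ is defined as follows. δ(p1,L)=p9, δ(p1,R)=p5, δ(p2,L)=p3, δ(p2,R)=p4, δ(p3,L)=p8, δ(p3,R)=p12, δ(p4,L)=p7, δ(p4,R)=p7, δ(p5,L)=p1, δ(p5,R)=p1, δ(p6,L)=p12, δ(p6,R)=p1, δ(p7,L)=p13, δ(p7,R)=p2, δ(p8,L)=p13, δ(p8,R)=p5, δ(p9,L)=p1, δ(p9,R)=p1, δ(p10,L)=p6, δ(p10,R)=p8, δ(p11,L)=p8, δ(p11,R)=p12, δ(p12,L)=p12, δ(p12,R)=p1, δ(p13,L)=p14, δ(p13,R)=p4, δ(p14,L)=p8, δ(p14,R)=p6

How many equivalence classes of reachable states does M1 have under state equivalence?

Reachable states from the start: {p1,p2,p3,p4,p5,p6,p7,p8,p9,p12,p13,p14}. Unreachable: {p10,p11} — drop them.
P0 = {p1,p4} | {p2,p3,p5,p6,p7,p8,p9,p12,p13,p14}.
Split {p2,p3,p5,p6,p7,p8,p9,p12,p13,p14} by δ(·,L) → {p2,p3,p6,p7,p8,p12,p13,p14} and {p5,p9}.
Refine {p1,p4} on symbol L: members go to different blocks, giving {p1} and {p4}.
Split {p2,p3,p6,p7,p8,p12,p13,p14} by δ(·,R) → {p3,p7,p14} and {p2,p13} and {p6,p12} and {p8}.
Split {p3,p7,p14} by δ(·,L) → {p3,p14} and {p7}.
Stable partition: {p1} | {p3,p14} | {p5,p9} | {p4} | {p2,p13} | {p6,p12} | {p8} | {p7} — 8 equivalence classes.

8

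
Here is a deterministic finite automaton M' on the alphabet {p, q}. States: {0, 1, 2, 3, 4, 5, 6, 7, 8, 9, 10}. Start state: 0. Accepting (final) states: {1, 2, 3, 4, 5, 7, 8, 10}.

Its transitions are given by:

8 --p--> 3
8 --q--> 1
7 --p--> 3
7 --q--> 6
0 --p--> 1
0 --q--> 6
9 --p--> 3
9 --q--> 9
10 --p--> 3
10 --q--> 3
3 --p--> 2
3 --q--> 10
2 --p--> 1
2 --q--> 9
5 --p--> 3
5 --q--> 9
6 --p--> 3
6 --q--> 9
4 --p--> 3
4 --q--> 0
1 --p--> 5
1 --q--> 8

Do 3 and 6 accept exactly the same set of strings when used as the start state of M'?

No

First remove the unreachable states {4,7}; 9 states remain.
Initial partition by acceptance: {1,2,3,5,8,10} | {0,6,9}.
Refine {1,2,3,5,8,10} on symbol q: members go to different blocks, giving {1,3,8,10} and {2,5}.
On input p, block {1,3,8,10} splits into {1,3} and {8,10}.
The partition is now stable with 4 blocks: {1,3} | {0,6,9} | {2,5} | {8,10}.
3 and 6 end up in different blocks, so they are distinguishable. For instance, the string 'ε' is accepted from only 3.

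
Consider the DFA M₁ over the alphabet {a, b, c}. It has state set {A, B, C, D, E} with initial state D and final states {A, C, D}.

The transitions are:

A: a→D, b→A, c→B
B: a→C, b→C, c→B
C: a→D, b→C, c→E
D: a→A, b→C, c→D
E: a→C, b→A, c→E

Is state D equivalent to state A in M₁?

All states are reachable from the start state.
Start with accepting vs non-accepting: {A,C,D} | {B,E}.
Refine {A,C,D} on symbol c: members go to different blocks, giving {A,C} and {D}.
No further refinement is possible. Final partition (3 blocks): {A,C} | {B,E} | {D}.
D and A end up in different blocks, so they are distinguishable. For instance, the string 'c' is accepted from only D.

No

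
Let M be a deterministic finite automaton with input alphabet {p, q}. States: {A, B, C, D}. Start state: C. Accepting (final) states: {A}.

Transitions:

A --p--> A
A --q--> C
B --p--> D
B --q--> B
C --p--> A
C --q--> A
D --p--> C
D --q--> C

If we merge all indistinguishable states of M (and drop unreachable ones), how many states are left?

States {B,D} cannot be reached from the start state, so discard them.
Start with accepting vs non-accepting: {A} | {C}.
No further refinement is possible. Final partition (2 blocks): {A} | {C}.

2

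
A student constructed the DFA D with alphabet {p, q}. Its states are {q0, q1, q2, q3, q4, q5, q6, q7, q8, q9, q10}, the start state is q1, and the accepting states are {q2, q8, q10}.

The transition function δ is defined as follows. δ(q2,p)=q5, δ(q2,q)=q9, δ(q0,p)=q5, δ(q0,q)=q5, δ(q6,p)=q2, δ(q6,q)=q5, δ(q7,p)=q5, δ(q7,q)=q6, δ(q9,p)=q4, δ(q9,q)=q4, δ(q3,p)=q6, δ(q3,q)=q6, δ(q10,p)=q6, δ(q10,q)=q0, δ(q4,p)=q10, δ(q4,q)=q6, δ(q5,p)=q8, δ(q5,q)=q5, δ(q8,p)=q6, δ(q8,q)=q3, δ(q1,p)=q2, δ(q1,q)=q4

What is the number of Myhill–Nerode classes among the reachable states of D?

3

Reachable states from the start: {q0,q1,q2,q3,q4,q5,q6,q8,q9,q10}. Unreachable: {q7} — drop them.
Start with accepting vs non-accepting: {q2,q8,q10} | {q0,q1,q3,q4,q5,q6,q9}.
Split {q0,q1,q3,q4,q5,q6,q9} by δ(·,p) → {q1,q4,q5,q6} and {q0,q3,q9}.
No further refinement is possible. Final partition (3 blocks): {q2,q8,q10} | {q1,q4,q5,q6} | {q0,q3,q9}.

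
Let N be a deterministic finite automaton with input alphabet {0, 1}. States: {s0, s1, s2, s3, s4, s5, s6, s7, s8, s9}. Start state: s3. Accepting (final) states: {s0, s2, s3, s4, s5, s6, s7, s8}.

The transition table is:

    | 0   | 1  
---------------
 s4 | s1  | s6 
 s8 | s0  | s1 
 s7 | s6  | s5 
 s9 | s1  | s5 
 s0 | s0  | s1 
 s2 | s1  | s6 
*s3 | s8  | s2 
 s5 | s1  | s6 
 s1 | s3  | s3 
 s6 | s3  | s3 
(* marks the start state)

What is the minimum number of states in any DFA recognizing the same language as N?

States {s4,s5,s7,s9} cannot be reached from the start state, so discard them.
P0 = {s0,s2,s3,s6,s8} | {s1}.
Split {s0,s2,s3,s6,s8} by δ(·,0) → {s0,s3,s6,s8} and {s2}.
Split {s0,s3,s6,s8} by δ(·,1) → {s0,s8} and {s3} and {s6}.
Stable partition: {s0,s8} | {s1} | {s2} | {s3} | {s6} — 5 equivalence classes.

5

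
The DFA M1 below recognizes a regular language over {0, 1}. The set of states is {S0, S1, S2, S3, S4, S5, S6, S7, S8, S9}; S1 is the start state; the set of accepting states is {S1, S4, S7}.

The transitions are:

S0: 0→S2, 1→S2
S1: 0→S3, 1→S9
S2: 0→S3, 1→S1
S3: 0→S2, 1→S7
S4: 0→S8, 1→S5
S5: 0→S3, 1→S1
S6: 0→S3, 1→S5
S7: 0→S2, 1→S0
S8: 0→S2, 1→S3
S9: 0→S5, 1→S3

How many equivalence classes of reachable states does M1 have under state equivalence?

3

First remove the unreachable states {S4,S6,S8}; 7 states remain.
P0 = {S1,S7} | {S0,S2,S3,S5,S9}.
On input 1, block {S0,S2,S3,S5,S9} splits into {S2,S3,S5} and {S0,S9}.
No further refinement is possible. Final partition (3 blocks): {S1,S7} | {S2,S3,S5} | {S0,S9}.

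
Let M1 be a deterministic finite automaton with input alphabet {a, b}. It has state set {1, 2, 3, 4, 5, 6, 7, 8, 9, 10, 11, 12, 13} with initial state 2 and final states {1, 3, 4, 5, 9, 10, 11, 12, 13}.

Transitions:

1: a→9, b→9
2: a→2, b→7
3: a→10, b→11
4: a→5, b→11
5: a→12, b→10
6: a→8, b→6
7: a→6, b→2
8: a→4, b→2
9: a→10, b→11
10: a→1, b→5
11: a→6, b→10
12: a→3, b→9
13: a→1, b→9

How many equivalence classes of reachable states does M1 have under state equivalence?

8

States {13} cannot be reached from the start state, so discard them.
Initial partition by acceptance: {1,3,4,5,9,10,11,12} | {2,6,7,8}.
On input a, block {1,3,4,5,9,10,11,12} splits into {1,3,4,5,9,10,12} and {11}.
Split {1,3,4,5,9,10,12} by δ(·,b) → {1,5,10,12} and {3,4,9}.
Refine {1,5,10,12} on symbol a: members go to different blocks, giving {1,12} and {5,10}.
Refine {2,6,7,8} on symbol a: members go to different blocks, giving {2,6,7} and {8}.
On input a, block {2,6,7} splits into {2,7} and {6}.
Split {2,7} by δ(·,a) → {2} and {7}.
The partition is now stable with 8 blocks: {1,12} | {2} | {11} | {3,4,9} | {5,10} | {8} | {6} | {7}.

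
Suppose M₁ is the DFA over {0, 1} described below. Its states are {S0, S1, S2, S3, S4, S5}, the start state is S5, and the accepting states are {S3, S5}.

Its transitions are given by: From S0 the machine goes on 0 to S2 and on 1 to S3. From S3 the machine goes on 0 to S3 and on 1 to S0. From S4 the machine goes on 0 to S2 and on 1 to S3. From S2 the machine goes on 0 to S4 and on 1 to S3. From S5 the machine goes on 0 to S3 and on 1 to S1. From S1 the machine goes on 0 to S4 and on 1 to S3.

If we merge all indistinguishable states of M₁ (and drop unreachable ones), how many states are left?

Start with accepting vs non-accepting: {S3,S5} | {S0,S1,S2,S4}.
No further refinement is possible. Final partition (2 blocks): {S3,S5} | {S0,S1,S2,S4}.

2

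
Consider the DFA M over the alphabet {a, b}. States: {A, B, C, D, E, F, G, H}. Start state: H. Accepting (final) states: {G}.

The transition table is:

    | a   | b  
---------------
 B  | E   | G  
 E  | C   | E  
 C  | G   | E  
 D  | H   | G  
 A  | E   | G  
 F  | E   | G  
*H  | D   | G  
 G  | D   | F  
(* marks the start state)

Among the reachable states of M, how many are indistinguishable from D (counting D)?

Reachable states from the start: {C,D,E,F,G,H}. Unreachable: {A,B} — drop them.
Start with accepting vs non-accepting: {G} | {C,D,E,F,H}.
On input a, block {C,D,E,F,H} splits into {D,E,F,H} and {C}.
Split {D,E,F,H} by δ(·,a) → {D,F,H} and {E}.
On input a, block {D,F,H} splits into {D,H} and {F}.
Stable partition: {G} | {D,H} | {C} | {E} | {F} — 5 equivalence classes.
State D belongs to the block {D,H}, which has 2 states.

2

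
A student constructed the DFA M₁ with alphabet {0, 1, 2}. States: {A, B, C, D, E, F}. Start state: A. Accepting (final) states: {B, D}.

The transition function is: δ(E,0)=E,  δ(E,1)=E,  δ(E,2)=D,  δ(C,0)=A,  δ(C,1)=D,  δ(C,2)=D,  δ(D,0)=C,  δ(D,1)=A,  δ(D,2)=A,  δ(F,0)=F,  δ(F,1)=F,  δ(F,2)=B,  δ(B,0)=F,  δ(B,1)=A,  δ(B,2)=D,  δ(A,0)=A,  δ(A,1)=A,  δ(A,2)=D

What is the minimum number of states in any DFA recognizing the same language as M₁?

States {B,E,F} cannot be reached from the start state, so discard them.
Initial partition by acceptance: {D} | {A,C}.
Refine {A,C} on symbol 1: members go to different blocks, giving {A} and {C}.
Stable partition: {D} | {A} | {C} — 3 equivalence classes.

3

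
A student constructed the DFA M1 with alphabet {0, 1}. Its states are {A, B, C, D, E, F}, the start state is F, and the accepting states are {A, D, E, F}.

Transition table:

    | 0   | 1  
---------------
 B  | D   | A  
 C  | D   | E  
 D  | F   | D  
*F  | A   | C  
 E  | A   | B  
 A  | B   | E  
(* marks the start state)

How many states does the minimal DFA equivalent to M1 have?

All states are reachable from the start state.
Initial partition by acceptance: {A,D,E,F} | {B,C}.
Refine {A,D,E,F} on symbol 0: members go to different blocks, giving {D,E,F} and {A}.
On input 0, block {D,E,F} splits into {E,F} and {D}.
Split {B,C} by δ(·,1) → {B} and {C}.
On input 1, block {E,F} splits into {E} and {F}.
No further refinement is possible. Final partition (6 blocks): {E} | {B} | {A} | {D} | {C} | {F}.

6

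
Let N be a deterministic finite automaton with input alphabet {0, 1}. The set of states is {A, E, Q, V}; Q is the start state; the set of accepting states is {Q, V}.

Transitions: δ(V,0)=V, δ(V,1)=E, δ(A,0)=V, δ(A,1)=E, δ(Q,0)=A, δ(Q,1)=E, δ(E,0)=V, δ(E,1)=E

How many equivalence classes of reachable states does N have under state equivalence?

3

Initial partition by acceptance: {Q,V} | {A,E}.
On input 0, block {Q,V} splits into {V} and {Q}.
No further refinement is possible. Final partition (3 blocks): {V} | {A,E} | {Q}.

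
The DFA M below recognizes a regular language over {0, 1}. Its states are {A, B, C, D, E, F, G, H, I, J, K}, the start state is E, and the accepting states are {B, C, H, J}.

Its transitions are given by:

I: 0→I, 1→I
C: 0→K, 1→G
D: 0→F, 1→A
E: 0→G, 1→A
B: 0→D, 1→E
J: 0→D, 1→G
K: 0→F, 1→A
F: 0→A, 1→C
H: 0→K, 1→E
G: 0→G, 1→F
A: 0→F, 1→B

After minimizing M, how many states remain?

First remove the unreachable states {H,I,J}; 8 states remain.
Start with accepting vs non-accepting: {B,C} | {A,D,E,F,G,K}.
Refine {A,D,E,F,G,K} on symbol 1: members go to different blocks, giving {D,E,G,K} and {A,F}.
Refine {D,E,G,K} on symbol 0: members go to different blocks, giving {D,K} and {E,G}.
The partition is now stable with 4 blocks: {B,C} | {D,K} | {A,F} | {E,G}.

4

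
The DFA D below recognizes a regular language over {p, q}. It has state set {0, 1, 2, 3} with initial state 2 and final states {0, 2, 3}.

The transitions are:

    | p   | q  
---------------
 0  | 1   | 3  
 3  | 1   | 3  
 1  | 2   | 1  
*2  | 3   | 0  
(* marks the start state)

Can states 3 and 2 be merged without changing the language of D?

All states are reachable from the start state.
Start with accepting vs non-accepting: {0,2,3} | {1}.
Refine {0,2,3} on symbol p: members go to different blocks, giving {0,3} and {2}.
The partition is now stable with 3 blocks: {0,3} | {1} | {2}.
3 and 2 end up in different blocks, so they are distinguishable. For instance, the string 'p' is accepted from only 2.

No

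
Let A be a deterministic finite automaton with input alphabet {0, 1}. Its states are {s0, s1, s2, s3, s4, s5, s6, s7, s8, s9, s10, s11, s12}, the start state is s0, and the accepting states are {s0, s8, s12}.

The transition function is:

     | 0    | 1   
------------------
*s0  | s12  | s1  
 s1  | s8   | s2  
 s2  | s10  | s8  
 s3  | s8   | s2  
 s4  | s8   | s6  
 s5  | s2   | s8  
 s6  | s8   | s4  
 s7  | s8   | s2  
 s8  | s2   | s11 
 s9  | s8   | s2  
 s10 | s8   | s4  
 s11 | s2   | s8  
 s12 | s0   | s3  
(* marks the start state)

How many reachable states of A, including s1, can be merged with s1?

2

States {s5,s7,s9} cannot be reached from the start state, so discard them.
Start with accepting vs non-accepting: {s0,s8,s12} | {s1,s2,s3,s4,s6,s10,s11}.
Split {s0,s8,s12} by δ(·,0) → {s0,s12} and {s8}.
Split {s1,s2,s3,s4,s6,s10,s11} by δ(·,0) → {s1,s3,s4,s6,s10} and {s2,s11}.
Split {s1,s3,s4,s6,s10} by δ(·,1) → {s4,s6,s10} and {s1,s3}.
On input 0, block {s2,s11} splits into {s2} and {s11}.
The partition is now stable with 6 blocks: {s0,s12} | {s4,s6,s10} | {s8} | {s2} | {s1,s3} | {s11}.
The equivalence class containing s1 is {s1,s3}, of size 2.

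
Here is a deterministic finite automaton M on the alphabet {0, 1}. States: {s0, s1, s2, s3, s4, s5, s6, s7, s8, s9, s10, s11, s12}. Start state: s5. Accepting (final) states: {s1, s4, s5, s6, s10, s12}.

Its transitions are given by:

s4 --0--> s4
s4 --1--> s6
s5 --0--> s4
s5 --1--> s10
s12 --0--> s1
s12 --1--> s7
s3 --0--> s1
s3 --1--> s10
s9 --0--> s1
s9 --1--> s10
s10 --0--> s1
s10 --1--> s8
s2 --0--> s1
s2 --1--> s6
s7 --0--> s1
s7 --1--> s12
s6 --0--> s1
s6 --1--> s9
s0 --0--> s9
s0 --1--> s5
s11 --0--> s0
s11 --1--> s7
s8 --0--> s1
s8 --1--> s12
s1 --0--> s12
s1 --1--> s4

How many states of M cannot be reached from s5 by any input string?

Starting at s5 and following transitions, the reachable set is {s1, s4, s5, s6, s7, s8, s9, s10, s12}. That leaves s0, s2, s3, s11 unreachable — 4 in total.

4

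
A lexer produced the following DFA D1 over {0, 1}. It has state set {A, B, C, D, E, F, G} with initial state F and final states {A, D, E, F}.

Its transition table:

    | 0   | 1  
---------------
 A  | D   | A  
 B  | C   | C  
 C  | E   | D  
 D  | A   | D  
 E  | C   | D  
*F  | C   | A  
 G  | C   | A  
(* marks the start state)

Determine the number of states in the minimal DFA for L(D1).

3

Reachable states from the start: {A,C,D,E,F}. Unreachable: {B,G} — drop them.
P0 = {A,D,E,F} | {C}.
On input 0, block {A,D,E,F} splits into {A,D} and {E,F}.
The partition is now stable with 3 blocks: {A,D} | {C} | {E,F}.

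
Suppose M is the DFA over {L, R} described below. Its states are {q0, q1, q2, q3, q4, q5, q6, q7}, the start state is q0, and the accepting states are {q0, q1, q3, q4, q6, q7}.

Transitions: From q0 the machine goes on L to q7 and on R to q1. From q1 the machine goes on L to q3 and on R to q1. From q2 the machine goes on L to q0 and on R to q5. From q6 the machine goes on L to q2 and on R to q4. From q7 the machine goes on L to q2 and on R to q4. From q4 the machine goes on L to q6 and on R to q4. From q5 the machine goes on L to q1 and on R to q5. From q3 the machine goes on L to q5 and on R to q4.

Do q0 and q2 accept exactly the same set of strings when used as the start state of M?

Every state is reachable, so we keep all 8.
Start with accepting vs non-accepting: {q0,q1,q3,q4,q6,q7} | {q2,q5}.
Split {q0,q1,q3,q4,q6,q7} by δ(·,L) → {q0,q1,q4} and {q3,q6,q7}.
Stable partition: {q0,q1,q4} | {q2,q5} | {q3,q6,q7} — 3 equivalence classes.
q0 and q2 end up in different blocks, so they are distinguishable. For instance, the string 'ε' is accepted from only q0.

No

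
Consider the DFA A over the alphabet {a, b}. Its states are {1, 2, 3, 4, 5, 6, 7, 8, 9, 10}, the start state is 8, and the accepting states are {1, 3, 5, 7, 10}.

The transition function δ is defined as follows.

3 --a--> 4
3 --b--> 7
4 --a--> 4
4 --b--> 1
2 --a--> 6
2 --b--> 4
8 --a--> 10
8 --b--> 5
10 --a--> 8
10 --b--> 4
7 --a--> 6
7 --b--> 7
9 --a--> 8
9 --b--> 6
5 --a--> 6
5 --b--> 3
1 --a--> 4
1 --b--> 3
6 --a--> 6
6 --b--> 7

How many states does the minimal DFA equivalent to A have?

4

States {2,9} cannot be reached from the start state, so discard them.
P0 = {1,3,5,7,10} | {4,6,8}.
Split {1,3,5,7,10} by δ(·,b) → {1,3,5,7} and {10}.
Split {4,6,8} by δ(·,a) → {4,6} and {8}.
No further refinement is possible. Final partition (4 blocks): {1,3,5,7} | {4,6} | {10} | {8}.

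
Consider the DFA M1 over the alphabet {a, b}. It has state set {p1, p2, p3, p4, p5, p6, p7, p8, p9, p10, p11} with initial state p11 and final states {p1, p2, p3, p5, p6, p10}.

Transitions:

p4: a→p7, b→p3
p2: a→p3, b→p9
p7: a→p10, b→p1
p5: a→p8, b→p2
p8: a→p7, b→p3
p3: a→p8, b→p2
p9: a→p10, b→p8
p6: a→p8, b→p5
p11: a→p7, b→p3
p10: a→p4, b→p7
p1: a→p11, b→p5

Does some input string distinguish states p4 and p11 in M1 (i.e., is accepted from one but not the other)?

First remove the unreachable states {p6}; 10 states remain.
Start with accepting vs non-accepting: {p1,p2,p3,p5,p10} | {p4,p7,p8,p9,p11}.
On input a, block {p1,p2,p3,p5,p10} splits into {p1,p3,p5,p10} and {p2}.
On input b, block {p1,p3,p5,p10} splits into {p3,p5} and {p1} and {p10}.
On input a, block {p4,p7,p8,p9,p11} splits into {p4,p8,p11} and {p7,p9}.
Split {p7,p9} by δ(·,b) → {p7} and {p9}.
Stable partition: {p3,p5} | {p4,p8,p11} | {p2} | {p1} | {p10} | {p7} | {p9} — 7 equivalence classes.
p4 and p11 lie in the same block of the stable partition, so they are equivalent — no string distinguishes them.

No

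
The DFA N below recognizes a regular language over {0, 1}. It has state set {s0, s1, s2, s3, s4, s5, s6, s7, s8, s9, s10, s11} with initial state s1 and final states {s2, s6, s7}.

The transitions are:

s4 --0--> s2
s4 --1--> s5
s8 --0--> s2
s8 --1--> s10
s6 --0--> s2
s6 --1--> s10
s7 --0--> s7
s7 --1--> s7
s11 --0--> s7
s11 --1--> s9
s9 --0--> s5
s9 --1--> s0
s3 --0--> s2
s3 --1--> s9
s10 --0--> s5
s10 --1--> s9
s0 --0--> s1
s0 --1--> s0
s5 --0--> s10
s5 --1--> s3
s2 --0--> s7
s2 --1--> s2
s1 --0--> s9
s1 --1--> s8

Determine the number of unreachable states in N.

3

Starting at s1 and following transitions, the reachable set is {s0, s1, s2, s3, s5, s7, s8, s9, s10}. That leaves s4, s6, s11 unreachable — 3 in total.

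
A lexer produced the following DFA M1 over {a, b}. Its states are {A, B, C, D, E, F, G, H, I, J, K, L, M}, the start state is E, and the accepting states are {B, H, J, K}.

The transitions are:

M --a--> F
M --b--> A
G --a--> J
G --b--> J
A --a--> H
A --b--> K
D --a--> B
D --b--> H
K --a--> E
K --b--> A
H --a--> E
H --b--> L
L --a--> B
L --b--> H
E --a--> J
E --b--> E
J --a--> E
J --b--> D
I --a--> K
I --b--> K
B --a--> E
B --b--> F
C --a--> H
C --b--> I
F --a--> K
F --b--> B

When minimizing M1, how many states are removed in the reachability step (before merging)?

4

BFS from E reaches {A, B, D, E, F, H, J, K, L}; the 4 state(s) C, G, I, M are never visited.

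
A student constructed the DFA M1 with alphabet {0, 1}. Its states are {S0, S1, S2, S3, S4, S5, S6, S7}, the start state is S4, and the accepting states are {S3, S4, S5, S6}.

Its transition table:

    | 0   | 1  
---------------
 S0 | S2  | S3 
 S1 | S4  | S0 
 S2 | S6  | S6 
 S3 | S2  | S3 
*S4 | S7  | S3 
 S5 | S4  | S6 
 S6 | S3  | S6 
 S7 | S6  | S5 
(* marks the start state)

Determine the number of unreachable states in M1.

2

BFS from S4 reaches {S2, S3, S4, S5, S6, S7}; the 2 state(s) S0, S1 are never visited.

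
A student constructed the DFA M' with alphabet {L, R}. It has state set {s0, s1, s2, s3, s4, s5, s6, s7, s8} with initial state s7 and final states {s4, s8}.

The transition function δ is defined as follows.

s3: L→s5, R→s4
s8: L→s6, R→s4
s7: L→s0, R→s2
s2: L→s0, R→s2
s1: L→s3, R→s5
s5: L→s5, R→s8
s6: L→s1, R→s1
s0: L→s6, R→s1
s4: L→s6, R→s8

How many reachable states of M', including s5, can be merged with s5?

Every state is reachable, so we keep all 9.
Start with accepting vs non-accepting: {s4,s8} | {s0,s1,s2,s3,s5,s6,s7}.
On input R, block {s0,s1,s2,s3,s5,s6,s7} splits into {s0,s1,s2,s6,s7} and {s3,s5}.
Refine {s0,s1,s2,s6,s7} on symbol L: members go to different blocks, giving {s0,s2,s6,s7} and {s1}.
Split {s0,s2,s6,s7} by δ(·,L) → {s0,s2,s7} and {s6}.
Refine {s0,s2,s7} on symbol L: members go to different blocks, giving {s2,s7} and {s0}.
Stable partition: {s4,s8} | {s2,s7} | {s3,s5} | {s1} | {s6} | {s0} — 6 equivalence classes.
State s5 belongs to the block {s3,s5}, which has 2 states.

2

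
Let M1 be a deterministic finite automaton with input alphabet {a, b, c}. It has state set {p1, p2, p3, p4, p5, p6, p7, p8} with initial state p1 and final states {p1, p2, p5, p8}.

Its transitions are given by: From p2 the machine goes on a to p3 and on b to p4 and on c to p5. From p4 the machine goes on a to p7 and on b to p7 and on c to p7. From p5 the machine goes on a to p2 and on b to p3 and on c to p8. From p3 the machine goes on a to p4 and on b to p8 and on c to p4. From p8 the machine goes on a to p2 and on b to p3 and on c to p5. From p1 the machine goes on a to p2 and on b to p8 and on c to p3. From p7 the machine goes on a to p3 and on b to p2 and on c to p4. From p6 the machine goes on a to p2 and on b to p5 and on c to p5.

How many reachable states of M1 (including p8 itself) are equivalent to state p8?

2

First remove the unreachable states {p6}; 7 states remain.
P0 = {p1,p2,p5,p8} | {p3,p4,p7}.
Refine {p1,p2,p5,p8} on symbol a: members go to different blocks, giving {p1,p5,p8} and {p2}.
On input b, block {p1,p5,p8} splits into {p5,p8} and {p1}.
On input b, block {p3,p4,p7} splits into {p3} and {p4} and {p7}.
Stable partition: {p5,p8} | {p3} | {p2} | {p1} | {p4} | {p7} — 6 equivalence classes.
The equivalence class containing p8 is {p5,p8}, of size 2.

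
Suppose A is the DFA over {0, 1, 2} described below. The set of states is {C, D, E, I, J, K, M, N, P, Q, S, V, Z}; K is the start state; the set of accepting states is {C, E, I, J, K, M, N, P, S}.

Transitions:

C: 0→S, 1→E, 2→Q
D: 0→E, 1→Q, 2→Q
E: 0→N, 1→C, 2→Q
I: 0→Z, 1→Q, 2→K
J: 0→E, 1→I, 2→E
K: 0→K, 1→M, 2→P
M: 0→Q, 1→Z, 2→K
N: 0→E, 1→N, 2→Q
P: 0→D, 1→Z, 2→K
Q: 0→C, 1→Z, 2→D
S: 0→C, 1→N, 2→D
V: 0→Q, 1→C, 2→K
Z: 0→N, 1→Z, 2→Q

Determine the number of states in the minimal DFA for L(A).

First remove the unreachable states {I,J,V}; 10 states remain.
P0 = {C,E,K,M,N,P,S} | {D,Q,Z}.
Split {C,E,K,M,N,P,S} by δ(·,0) → {C,E,K,N,S} and {M,P}.
On input 1, block {C,E,K,N,S} splits into {C,E,N,S} and {K}.
The partition is now stable with 4 blocks: {C,E,N,S} | {D,Q,Z} | {M,P} | {K}.

4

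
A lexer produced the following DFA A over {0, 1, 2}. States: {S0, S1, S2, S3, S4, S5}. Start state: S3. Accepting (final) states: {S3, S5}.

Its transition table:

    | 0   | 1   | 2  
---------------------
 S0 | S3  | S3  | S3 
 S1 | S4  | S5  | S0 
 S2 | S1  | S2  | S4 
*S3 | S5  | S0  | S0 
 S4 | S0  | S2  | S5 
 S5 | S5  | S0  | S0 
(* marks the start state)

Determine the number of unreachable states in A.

No path from S3 leads to S1, S2, S4; the other 3 states are all reachable.

3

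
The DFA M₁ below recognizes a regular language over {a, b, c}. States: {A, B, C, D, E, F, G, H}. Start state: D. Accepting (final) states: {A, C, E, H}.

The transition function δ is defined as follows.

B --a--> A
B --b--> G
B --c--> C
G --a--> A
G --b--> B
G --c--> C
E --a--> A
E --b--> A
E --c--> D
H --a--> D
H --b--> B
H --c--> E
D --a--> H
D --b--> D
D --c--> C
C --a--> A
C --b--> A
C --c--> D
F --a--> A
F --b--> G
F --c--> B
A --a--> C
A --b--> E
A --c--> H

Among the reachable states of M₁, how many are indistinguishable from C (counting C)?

Reachable states from the start: {A,B,C,D,E,G,H}. Unreachable: {F} — drop them.
P0 = {A,C,E,H} | {B,D,G}.
Refine {A,C,E,H} on symbol a: members go to different blocks, giving {A,C,E} and {H}.
Refine {A,C,E} on symbol c: members go to different blocks, giving {C,E} and {A}.
Split {B,D,G} by δ(·,a) → {B,G} and {D}.
Stable partition: {C,E} | {B,G} | {H} | {A} | {D} — 5 equivalence classes.
The equivalence class containing C is {C,E}, of size 2.

2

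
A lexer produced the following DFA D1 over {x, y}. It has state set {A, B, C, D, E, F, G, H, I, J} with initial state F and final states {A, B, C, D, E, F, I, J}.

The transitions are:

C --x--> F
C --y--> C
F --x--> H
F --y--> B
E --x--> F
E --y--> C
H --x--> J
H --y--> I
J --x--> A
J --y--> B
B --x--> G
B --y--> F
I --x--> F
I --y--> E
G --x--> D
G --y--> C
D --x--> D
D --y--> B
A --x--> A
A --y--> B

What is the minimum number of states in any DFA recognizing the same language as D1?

All states are reachable from the start state.
Start with accepting vs non-accepting: {A,B,C,D,E,F,I,J} | {G,H}.
Refine {A,B,C,D,E,F,I,J} on symbol x: members go to different blocks, giving {A,C,D,E,I,J} and {B,F}.
Split {A,C,D,E,I,J} by δ(·,x) → {A,D,J} and {C,E,I}.
Stable partition: {A,D,J} | {G,H} | {B,F} | {C,E,I} — 4 equivalence classes.

4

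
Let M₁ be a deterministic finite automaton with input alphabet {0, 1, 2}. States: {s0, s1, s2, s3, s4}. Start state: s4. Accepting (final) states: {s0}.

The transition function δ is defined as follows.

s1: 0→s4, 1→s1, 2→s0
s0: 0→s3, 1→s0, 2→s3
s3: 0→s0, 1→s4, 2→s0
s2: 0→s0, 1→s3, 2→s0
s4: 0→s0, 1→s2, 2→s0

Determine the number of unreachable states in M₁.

No path from s4 leads to s1; the other 4 states are all reachable.

1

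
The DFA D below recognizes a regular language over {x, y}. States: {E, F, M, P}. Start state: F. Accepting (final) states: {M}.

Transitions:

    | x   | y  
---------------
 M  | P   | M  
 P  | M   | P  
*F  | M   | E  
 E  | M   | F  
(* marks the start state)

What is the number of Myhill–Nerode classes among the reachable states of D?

2

P0 = {M} | {E,F,P}.
The partition is now stable with 2 blocks: {M} | {E,F,P}.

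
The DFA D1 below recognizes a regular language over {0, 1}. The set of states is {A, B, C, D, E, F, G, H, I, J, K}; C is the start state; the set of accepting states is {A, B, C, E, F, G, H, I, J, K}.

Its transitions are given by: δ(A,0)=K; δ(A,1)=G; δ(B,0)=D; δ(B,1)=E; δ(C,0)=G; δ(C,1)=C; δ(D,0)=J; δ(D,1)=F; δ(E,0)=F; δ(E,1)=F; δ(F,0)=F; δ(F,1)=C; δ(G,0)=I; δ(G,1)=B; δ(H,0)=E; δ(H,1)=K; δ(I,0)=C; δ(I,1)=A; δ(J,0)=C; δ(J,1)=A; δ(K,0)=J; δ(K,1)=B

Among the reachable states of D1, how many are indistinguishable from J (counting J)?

States {H} cannot be reached from the start state, so discard them.
Start with accepting vs non-accepting: {A,B,C,E,F,G,I,J,K} | {D}.
On input 0, block {A,B,C,E,F,G,I,J,K} splits into {A,C,E,F,G,I,J,K} and {B}.
Refine {A,C,E,F,G,I,J,K} on symbol 1: members go to different blocks, giving {A,C,E,F,I,J} and {G,K}.
Refine {A,C,E,F,I,J} on symbol 0: members go to different blocks, giving {E,F,I,J} and {A,C}.
Refine {E,F,I,J} on symbol 0: members go to different blocks, giving {E,F} and {I,J}.
Split {E,F} by δ(·,1) → {E} and {F}.
On input 1, block {A,C} splits into {A} and {C}.
Stable partition: {E} | {D} | {B} | {G,K} | {A} | {I,J} | {F} | {C} — 8 equivalence classes.
The equivalence class containing J is {I,J}, of size 2.

2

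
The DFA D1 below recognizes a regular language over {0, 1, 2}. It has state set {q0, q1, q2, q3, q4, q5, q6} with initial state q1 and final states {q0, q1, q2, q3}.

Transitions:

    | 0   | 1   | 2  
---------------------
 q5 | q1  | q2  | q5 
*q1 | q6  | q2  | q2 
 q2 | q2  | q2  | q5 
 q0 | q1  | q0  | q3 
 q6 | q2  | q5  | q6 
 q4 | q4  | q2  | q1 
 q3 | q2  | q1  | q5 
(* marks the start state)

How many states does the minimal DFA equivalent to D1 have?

First remove the unreachable states {q0,q3,q4}; 4 states remain.
P0 = {q1,q2} | {q5,q6}.
Split {q1,q2} by δ(·,0) → {q1} and {q2}.
Split {q5,q6} by δ(·,0) → {q5} and {q6}.
Stable partition: {q1} | {q5} | {q2} | {q6} — 4 equivalence classes.

4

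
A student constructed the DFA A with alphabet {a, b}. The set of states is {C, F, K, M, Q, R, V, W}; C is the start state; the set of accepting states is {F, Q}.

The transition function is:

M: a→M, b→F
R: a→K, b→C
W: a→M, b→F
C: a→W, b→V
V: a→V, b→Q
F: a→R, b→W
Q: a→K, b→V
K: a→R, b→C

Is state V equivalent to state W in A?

All states are reachable from the start state.
P0 = {F,Q} | {C,K,M,R,V,W}.
Refine {C,K,M,R,V,W} on symbol b: members go to different blocks, giving {M,V,W} and {C,K,R}.
Split {C,K,R} by δ(·,a) → {K,R} and {C}.
The partition is now stable with 4 blocks: {F,Q} | {M,V,W} | {K,R} | {C}.
V and W lie in the same block of the stable partition, so they are equivalent — no string distinguishes them.

Yes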